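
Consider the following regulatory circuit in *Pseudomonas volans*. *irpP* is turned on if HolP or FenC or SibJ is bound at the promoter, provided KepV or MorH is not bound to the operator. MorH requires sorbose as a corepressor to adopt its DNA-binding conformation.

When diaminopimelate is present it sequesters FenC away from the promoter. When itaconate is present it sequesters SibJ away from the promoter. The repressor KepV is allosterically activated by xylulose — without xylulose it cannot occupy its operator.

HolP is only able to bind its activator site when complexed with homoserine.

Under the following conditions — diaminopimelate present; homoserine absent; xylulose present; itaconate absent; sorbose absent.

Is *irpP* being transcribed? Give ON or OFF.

OFF

Xylulose is present, so KepV is active.
Homoserine is absent, so HolP is inactive.
Diaminopimelate is present, so FenC is inactive.
Sorbose is absent, so MorH is inactive.
Itaconate is absent, so SibJ is active.
With repressor KepV bound, *irpP* is not transcribed.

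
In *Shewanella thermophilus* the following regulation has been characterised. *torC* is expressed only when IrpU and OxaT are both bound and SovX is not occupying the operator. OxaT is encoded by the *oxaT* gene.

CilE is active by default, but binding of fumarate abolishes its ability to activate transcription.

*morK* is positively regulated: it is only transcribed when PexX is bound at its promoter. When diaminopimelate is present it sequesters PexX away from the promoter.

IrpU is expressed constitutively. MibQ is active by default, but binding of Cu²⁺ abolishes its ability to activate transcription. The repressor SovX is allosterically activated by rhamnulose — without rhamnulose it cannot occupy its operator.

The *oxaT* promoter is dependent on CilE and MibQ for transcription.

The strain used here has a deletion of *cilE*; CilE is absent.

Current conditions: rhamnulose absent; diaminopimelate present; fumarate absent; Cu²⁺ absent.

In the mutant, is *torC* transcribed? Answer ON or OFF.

OFF

Rhamnulose is absent, so SovX is inactive.
IrpU is produced constitutively and is active.
CilE is non-functional in this strain, so it has no effect.
Cu²⁺ is absent, so MibQ is active.
Required activator CilE is absent, so *oxaT* is not transcribed.
So OxaT is not produced.
Required activator OxaT is absent, so *torC* is not transcribed.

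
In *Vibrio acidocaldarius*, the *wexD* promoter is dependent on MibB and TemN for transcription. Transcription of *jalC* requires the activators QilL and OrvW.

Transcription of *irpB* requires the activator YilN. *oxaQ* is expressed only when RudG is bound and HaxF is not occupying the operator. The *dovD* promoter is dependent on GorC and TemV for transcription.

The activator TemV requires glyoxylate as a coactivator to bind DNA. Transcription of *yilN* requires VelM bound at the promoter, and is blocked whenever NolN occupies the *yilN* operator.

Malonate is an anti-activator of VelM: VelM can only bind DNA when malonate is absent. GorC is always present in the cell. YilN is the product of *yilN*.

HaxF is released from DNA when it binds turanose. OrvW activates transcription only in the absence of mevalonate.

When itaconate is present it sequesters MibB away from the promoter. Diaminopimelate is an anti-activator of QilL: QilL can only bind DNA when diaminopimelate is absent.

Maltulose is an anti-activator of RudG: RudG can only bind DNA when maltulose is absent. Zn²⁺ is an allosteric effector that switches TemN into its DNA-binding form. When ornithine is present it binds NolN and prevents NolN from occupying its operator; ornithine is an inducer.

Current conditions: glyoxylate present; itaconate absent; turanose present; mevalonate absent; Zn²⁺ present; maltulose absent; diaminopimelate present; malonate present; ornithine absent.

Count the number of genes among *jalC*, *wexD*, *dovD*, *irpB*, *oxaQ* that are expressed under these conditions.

3

Diaminopimelate is present, so QilL is inactive.
Mevalonate is absent, so OrvW is active.
Required activator QilL is absent, so *jalC* is not transcribed.
→ *jalC* is OFF.
Itaconate is absent, so MibB is active.
Zn²⁺ is present, so TemN is active.
No repressor is bound and MibB and TemN are active, so *wexD* is transcribed.
→ *wexD* is ON.
GorC is produced constitutively and is active.
Glyoxylate is present, so TemV is active.
No repressor is bound and GorC and TemV are active, so *dovD* is transcribed.
→ *dovD* is ON.
Ornithine is absent, so NolN is active.
Malonate is present, so VelM is inactive.
With repressor NolN bound, *yilN* is not transcribed.
So YilN is not produced.
Required activator YilN is absent, so *irpB* is not transcribed.
→ *irpB* is OFF.
Turanose is present, so HaxF is inactive.
Maltulose is absent, so RudG is active.
No repressor is bound and RudG is active, so *oxaQ* is transcribed.
→ *oxaQ* is ON.
3 of the 5 genes are transcribed.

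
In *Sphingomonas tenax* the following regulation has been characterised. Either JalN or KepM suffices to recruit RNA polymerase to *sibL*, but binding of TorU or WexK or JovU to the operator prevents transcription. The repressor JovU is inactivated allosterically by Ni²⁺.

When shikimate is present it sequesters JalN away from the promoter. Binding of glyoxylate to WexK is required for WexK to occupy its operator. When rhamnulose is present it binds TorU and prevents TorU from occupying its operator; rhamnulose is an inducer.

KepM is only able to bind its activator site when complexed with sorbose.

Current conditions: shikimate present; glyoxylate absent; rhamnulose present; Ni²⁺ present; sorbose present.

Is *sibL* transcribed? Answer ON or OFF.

ON

Shikimate is present, so JalN is inactive.
Rhamnulose is present, so TorU is inactive.
Glyoxylate is absent, so WexK is inactive.
Sorbose is present, so KepM is active.
Ni²⁺ is present, so JovU is inactive.
Activator KepM is present, so *sibL* is transcribed.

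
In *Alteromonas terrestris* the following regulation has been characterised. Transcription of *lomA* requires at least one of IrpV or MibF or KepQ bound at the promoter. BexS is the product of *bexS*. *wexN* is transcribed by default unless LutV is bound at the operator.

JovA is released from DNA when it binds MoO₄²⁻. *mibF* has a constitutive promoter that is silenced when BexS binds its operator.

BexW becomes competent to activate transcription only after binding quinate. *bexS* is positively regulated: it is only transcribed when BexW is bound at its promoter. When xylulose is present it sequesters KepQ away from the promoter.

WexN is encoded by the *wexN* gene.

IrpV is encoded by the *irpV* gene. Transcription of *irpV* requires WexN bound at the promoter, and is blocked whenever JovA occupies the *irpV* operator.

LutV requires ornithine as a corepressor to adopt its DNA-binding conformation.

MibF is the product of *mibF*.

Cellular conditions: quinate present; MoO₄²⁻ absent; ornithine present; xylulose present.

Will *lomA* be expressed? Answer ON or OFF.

OFF

MoO₄²⁻ is absent, so JovA is active.
Ornithine is present, so LutV is active.
With repressor LutV bound, *wexN* is not transcribed.
So WexN is not produced.
With repressor JovA bound, *irpV* is not transcribed.
So IrpV is not produced.
Quinate is present, so BexW is active.
No repressor is bound and BexW is active, so *bexS* is transcribed.
So BexS is produced and active.
With repressor BexS bound, *mibF* is not transcribed.
So MibF is not produced.
Xylulose is present, so KepQ is inactive.
No activator is available at the *lomA* promoter, so *lomA* is not transcribed.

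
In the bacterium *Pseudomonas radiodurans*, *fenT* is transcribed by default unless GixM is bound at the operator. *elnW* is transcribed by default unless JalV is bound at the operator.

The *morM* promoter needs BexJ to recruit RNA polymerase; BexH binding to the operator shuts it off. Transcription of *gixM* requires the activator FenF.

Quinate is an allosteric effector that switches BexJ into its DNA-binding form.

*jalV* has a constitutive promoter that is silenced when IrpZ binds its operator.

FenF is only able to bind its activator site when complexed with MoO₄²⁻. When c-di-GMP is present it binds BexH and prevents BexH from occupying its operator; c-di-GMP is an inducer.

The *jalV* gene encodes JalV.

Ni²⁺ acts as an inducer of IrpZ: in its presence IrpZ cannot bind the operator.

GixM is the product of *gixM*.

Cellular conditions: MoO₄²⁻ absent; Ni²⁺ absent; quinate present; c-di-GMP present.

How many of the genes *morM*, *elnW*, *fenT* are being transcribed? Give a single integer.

Quinate is present, so BexJ is active.
c-di-GMP is present, so BexH is inactive.
No repressor is bound and BexJ is active, so *morM* is transcribed.
→ *morM* is ON.
Ni²⁺ is absent, so IrpZ is active.
With repressor IrpZ bound, *jalV* is not transcribed.
So JalV is not produced.
With no repressor bound, *elnW* is transcribed.
→ *elnW* is ON.
MoO₄²⁻ is absent, so FenF is inactive.
Required activator FenF is absent, so *gixM* is not transcribed.
So GixM is not produced.
With no repressor bound, *fenT* is transcribed.
→ *fenT* is ON.
3 of the 3 genes are transcribed.

3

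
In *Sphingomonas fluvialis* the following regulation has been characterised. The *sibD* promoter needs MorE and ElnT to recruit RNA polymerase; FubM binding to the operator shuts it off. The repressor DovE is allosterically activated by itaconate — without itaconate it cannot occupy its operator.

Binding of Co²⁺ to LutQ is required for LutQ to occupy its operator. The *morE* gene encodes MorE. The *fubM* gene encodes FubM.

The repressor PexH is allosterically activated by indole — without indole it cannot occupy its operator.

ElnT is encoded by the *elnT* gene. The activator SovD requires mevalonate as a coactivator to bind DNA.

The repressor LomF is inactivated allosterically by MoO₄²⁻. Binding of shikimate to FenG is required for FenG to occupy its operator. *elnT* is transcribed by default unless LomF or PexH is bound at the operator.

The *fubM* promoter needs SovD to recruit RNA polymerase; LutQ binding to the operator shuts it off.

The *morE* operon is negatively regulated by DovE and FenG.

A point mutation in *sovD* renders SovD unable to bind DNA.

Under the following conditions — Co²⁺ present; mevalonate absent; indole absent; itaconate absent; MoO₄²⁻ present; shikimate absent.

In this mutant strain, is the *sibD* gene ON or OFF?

ON

Co²⁺ is present, so LutQ is active.
SovD is non-functional in this strain, so it has no effect.
With repressor LutQ bound, *fubM* is not transcribed.
So FubM is not produced.
Itaconate is absent, so DovE is inactive.
Shikimate is absent, so FenG is inactive.
With no repressor bound, *morE* is transcribed.
So MorE is produced and active.
MoO₄²⁻ is present, so LomF is inactive.
Indole is absent, so PexH is inactive.
With no repressor bound, *elnT* is transcribed.
So ElnT is produced and active.
No repressor is bound and MorE and ElnT are active, so *sibD* is transcribed.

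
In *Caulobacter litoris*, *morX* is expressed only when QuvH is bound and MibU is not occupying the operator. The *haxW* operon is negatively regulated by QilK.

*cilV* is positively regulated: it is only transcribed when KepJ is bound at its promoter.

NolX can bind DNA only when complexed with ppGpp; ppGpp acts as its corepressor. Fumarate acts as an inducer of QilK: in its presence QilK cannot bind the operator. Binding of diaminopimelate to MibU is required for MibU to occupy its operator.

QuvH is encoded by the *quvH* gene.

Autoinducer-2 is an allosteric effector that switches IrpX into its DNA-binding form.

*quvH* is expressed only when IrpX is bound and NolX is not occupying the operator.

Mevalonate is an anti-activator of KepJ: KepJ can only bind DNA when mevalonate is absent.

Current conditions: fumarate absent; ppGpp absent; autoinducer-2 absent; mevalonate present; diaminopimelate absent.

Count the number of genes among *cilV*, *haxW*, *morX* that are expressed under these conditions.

Mevalonate is present, so KepJ is inactive.
Required activator KepJ is absent, so *cilV* is not transcribed.
→ *cilV* is OFF.
Fumarate is absent, so QilK is active.
With repressor QilK bound, *haxW* is not transcribed.
→ *haxW* is OFF.
Diaminopimelate is absent, so MibU is inactive.
ppGpp is absent, so NolX is inactive.
Autoinducer-2 is absent, so IrpX is inactive.
Required activator IrpX is absent, so *quvH* is not transcribed.
So QuvH is not produced.
Required activator QuvH is absent, so *morX* is not transcribed.
→ *morX* is OFF.
0 of the 3 genes are transcribed.

0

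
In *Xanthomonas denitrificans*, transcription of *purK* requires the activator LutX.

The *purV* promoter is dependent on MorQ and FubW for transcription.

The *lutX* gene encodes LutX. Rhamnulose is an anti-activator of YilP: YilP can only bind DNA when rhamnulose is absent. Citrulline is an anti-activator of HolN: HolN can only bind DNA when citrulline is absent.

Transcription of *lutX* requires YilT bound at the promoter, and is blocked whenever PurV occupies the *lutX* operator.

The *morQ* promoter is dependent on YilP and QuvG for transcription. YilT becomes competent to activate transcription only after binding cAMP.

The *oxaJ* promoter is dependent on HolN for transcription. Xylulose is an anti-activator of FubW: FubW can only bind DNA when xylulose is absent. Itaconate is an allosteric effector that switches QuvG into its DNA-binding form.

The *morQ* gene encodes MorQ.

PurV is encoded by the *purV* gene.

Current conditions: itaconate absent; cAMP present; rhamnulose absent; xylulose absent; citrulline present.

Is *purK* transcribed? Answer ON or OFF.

ON

Rhamnulose is absent, so YilP is active.
Itaconate is absent, so QuvG is inactive.
Required activator QuvG is absent, so *morQ* is not transcribed.
So MorQ is not produced.
Xylulose is absent, so FubW is active.
Required activator MorQ is absent, so *purV* is not transcribed.
So PurV is not produced.
cAMP is present, so YilT is active.
No repressor is bound and YilT is active, so *lutX* is transcribed.
So LutX is produced and active.
No repressor is bound and LutX is active, so *purK* is transcribed.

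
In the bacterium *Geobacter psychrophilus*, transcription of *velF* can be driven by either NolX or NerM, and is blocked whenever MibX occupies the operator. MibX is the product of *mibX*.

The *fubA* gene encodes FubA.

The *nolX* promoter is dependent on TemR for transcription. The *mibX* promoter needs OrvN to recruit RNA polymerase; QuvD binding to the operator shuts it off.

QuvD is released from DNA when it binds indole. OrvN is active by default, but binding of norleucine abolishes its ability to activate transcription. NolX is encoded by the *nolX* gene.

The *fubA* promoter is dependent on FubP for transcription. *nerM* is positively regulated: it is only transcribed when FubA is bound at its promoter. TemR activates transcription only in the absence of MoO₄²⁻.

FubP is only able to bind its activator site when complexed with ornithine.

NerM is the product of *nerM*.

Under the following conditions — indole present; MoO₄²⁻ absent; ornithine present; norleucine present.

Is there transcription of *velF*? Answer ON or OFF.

ON

MoO₄²⁻ is absent, so TemR is active.
No repressor is bound and TemR is active, so *nolX* is transcribed.
So NolX is produced and active.
Indole is present, so QuvD is inactive.
Norleucine is present, so OrvN is inactive.
Required activator OrvN is absent, so *mibX* is not transcribed.
So MibX is not produced.
Ornithine is present, so FubP is active.
No repressor is bound and FubP is active, so *fubA* is transcribed.
So FubA is produced and active.
No repressor is bound and FubA is active, so *nerM* is transcribed.
So NerM is produced and active.
Activator NolX is present, so *velF* is transcribed.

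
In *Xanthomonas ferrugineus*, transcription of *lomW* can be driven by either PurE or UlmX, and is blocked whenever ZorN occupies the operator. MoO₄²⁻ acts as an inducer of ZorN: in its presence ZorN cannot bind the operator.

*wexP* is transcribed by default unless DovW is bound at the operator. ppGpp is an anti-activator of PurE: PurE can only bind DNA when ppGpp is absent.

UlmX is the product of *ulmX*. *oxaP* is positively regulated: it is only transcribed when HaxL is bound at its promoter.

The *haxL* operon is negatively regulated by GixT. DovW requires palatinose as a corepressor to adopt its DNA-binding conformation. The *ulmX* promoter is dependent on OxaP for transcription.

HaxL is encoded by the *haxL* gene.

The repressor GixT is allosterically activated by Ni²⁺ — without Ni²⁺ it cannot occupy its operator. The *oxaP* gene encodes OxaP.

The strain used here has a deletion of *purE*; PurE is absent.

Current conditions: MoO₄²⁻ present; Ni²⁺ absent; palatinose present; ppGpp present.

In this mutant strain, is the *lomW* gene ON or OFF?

PurE is non-functional in this strain, so it has no effect.
Ni²⁺ is absent, so GixT is inactive.
With no repressor bound, *haxL* is transcribed.
So HaxL is produced and active.
No repressor is bound and HaxL is active, so *oxaP* is transcribed.
So OxaP is produced and active.
No repressor is bound and OxaP is active, so *ulmX* is transcribed.
So UlmX is produced and active.
MoO₄²⁻ is present, so ZorN is inactive.
Activator UlmX is present, so *lomW* is transcribed.

ON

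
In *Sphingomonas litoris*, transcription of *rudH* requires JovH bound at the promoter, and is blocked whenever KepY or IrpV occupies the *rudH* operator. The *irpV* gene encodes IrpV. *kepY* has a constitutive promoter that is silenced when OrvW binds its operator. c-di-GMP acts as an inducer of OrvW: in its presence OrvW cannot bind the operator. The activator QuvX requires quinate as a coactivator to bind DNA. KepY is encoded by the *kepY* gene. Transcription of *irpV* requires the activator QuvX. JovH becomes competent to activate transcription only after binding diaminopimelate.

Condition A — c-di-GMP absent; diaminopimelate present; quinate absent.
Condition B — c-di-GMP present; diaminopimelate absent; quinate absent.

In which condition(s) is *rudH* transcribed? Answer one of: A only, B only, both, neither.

Condition A:
c-di-GMP is absent, so OrvW is active.
With repressor OrvW bound, *kepY* is not transcribed.
So KepY is not produced.
Diaminopimelate is present, so JovH is active.
Quinate is absent, so QuvX is inactive.
Required activator QuvX is absent, so *irpV* is not transcribed.
So IrpV is not produced.
No repressor is bound and JovH is active, so *rudH* is transcribed.
→ *rudH* is ON in A.
Condition B:
c-di-GMP is present, so OrvW is inactive.
With no repressor bound, *kepY* is transcribed.
So KepY is produced and active.
Diaminopimelate is absent, so JovH is inactive.
Quinate is absent, so QuvX is inactive.
Required activator QuvX is absent, so *irpV* is not transcribed.
So IrpV is not produced.
With repressor KepY bound, *rudH* is not transcribed.
→ *rudH* is OFF in B.

A only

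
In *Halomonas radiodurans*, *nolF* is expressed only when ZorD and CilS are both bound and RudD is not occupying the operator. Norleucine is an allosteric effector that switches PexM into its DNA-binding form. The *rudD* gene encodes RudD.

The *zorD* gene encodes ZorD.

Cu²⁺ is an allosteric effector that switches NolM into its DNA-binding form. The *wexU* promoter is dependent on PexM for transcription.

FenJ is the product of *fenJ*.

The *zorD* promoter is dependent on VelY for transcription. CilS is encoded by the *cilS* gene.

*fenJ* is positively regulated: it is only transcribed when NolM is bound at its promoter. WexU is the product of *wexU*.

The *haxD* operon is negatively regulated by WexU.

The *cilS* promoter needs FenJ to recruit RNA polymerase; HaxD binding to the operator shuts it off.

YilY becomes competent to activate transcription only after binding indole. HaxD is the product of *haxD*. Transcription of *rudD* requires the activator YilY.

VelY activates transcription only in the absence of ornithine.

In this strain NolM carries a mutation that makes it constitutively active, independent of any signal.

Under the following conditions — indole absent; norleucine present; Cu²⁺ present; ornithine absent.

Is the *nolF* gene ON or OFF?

ON

Ornithine is absent, so VelY is active.
No repressor is bound and VelY is active, so *zorD* is transcribed.
So ZorD is produced and active.
Indole is absent, so YilY is inactive.
Required activator YilY is absent, so *rudD* is not transcribed.
So RudD is not produced.
Norleucine is present, so PexM is active.
No repressor is bound and PexM is active, so *wexU* is transcribed.
So WexU is produced and active.
With repressor WexU bound, *haxD* is not transcribed.
So HaxD is not produced.
NolM is constitutively active in this strain.
No repressor is bound and NolM is active, so *fenJ* is transcribed.
So FenJ is produced and active.
No repressor is bound and FenJ is active, so *cilS* is transcribed.
So CilS is produced and active.
No repressor is bound and ZorD and CilS are active, so *nolF* is transcribed.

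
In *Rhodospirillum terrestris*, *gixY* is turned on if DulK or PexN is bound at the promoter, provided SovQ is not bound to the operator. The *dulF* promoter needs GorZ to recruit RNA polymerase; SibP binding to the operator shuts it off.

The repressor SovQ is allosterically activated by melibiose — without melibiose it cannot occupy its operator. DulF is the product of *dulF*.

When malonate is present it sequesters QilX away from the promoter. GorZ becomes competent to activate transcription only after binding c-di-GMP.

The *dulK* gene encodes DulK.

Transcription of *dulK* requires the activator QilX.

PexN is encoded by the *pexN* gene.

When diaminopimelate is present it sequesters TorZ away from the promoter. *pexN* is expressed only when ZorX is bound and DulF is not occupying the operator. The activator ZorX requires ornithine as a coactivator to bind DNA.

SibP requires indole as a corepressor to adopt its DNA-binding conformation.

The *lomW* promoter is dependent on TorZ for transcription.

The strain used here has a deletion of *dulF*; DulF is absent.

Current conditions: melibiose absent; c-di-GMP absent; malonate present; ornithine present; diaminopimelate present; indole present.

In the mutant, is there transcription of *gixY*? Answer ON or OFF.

Melibiose is absent, so SovQ is inactive.
Malonate is present, so QilX is inactive.
Required activator QilX is absent, so *dulK* is not transcribed.
So DulK is not produced.
DulF is non-functional in this strain, so it has no effect.
Ornithine is present, so ZorX is active.
No repressor is bound and ZorX is active, so *pexN* is transcribed.
So PexN is produced and active.
Activator PexN is present, so *gixY* is transcribed.

ON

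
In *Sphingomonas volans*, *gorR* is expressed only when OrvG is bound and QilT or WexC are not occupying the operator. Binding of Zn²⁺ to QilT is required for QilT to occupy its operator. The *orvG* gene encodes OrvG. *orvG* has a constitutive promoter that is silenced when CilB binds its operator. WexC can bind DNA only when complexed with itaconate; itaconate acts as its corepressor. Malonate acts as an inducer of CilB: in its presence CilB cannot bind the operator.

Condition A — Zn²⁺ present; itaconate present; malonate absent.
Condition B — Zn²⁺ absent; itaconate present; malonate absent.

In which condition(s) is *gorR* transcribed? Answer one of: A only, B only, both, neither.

neither

Condition A:
Zn²⁺ is present, so QilT is active.
Itaconate is present, so WexC is active.
Malonate is absent, so CilB is active.
With repressor CilB bound, *orvG* is not transcribed.
So OrvG is not produced.
With repressor QilT bound, *gorR* is not transcribed.
→ *gorR* is OFF in A.
Condition B:
Zn²⁺ is absent, so QilT is inactive.
Itaconate is present, so WexC is active.
Malonate is absent, so CilB is active.
With repressor CilB bound, *orvG* is not transcribed.
So OrvG is not produced.
With repressor WexC bound, *gorR* is not transcribed.
→ *gorR* is OFF in B.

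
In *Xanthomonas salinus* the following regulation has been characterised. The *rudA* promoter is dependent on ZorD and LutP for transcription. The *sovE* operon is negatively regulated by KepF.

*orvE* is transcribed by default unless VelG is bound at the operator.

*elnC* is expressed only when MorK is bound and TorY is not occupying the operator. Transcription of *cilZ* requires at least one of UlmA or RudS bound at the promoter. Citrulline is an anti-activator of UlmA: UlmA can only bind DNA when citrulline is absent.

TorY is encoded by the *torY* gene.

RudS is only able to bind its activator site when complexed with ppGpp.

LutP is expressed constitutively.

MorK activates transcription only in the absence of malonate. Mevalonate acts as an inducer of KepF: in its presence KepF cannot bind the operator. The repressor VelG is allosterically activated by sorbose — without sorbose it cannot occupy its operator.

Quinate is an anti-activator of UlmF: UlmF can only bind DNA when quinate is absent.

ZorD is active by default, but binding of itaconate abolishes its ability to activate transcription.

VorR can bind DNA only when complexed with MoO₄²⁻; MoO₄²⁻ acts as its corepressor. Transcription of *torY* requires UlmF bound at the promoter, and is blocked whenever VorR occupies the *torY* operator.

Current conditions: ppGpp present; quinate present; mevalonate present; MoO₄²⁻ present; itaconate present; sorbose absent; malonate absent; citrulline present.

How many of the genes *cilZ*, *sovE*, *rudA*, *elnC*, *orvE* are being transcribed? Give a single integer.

4

Citrulline is present, so UlmA is inactive.
ppGpp is present, so RudS is active.
Activator RudS is present, so *cilZ* is transcribed.
→ *cilZ* is ON.
Mevalonate is present, so KepF is inactive.
With no repressor bound, *sovE* is transcribed.
→ *sovE* is ON.
Itaconate is present, so ZorD is inactive.
LutP is produced constitutively and is active.
Required activator ZorD is absent, so *rudA* is not transcribed.
→ *rudA* is OFF.
MoO₄²⁻ is present, so VorR is active.
Quinate is present, so UlmF is inactive.
With repressor VorR bound, *torY* is not transcribed.
So TorY is not produced.
Malonate is absent, so MorK is active.
No repressor is bound and MorK is active, so *elnC* is transcribed.
→ *elnC* is ON.
Sorbose is absent, so VelG is inactive.
With no repressor bound, *orvE* is transcribed.
→ *orvE* is ON.
4 of the 5 genes are transcribed.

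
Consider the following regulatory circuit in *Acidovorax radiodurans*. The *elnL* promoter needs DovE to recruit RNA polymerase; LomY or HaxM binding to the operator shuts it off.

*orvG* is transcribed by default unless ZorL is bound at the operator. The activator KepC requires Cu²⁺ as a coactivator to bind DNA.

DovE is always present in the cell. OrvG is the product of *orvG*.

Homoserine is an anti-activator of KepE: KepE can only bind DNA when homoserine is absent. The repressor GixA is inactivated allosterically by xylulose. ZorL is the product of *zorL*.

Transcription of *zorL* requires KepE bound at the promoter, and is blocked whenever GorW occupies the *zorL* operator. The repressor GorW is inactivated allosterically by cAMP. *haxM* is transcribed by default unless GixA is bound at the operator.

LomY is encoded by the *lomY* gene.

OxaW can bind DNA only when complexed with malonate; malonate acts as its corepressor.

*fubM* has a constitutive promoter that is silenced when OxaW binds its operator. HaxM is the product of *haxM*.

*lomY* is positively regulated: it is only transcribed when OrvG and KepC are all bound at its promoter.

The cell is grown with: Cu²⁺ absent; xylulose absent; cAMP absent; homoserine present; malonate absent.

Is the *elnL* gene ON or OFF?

DovE is produced constitutively and is active.
cAMP is absent, so GorW is active.
Homoserine is present, so KepE is inactive.
With repressor GorW bound, *zorL* is not transcribed.
So ZorL is not produced.
With no repressor bound, *orvG* is transcribed.
So OrvG is produced and active.
Cu²⁺ is absent, so KepC is inactive.
Required activator KepC is absent, so *lomY* is not transcribed.
So LomY is not produced.
Xylulose is absent, so GixA is active.
With repressor GixA bound, *haxM* is not transcribed.
So HaxM is not produced.
No repressor is bound and DovE is active, so *elnL* is transcribed.

ON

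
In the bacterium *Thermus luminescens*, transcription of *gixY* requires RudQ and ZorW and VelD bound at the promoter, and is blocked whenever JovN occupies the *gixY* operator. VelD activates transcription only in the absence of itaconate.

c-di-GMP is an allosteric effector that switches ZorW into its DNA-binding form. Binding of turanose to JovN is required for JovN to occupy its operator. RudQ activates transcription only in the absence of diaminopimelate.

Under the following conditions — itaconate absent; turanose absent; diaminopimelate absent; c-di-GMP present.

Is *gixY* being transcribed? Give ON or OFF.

ON

Diaminopimelate is absent, so RudQ is active.
c-di-GMP is present, so ZorW is active.
Itaconate is absent, so VelD is active.
Turanose is absent, so JovN is inactive.
No repressor is bound and RudQ and ZorW and VelD are active, so *gixY* is transcribed.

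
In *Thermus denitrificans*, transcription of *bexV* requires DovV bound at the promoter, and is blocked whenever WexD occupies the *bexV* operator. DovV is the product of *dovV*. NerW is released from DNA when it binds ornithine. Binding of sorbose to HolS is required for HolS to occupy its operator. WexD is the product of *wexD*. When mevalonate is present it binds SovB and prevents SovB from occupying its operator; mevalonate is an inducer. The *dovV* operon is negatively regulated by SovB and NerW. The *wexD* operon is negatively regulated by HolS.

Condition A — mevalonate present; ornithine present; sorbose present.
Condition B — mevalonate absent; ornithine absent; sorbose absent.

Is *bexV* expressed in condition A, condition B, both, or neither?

A only

Condition A:
Mevalonate is present, so SovB is inactive.
Ornithine is present, so NerW is inactive.
With no repressor bound, *dovV* is transcribed.
So DovV is produced and active.
Sorbose is present, so HolS is active.
With repressor HolS bound, *wexD* is not transcribed.
So WexD is not produced.
No repressor is bound and DovV is active, so *bexV* is transcribed.
→ *bexV* is ON in A.
Condition B:
Mevalonate is absent, so SovB is active.
Ornithine is absent, so NerW is active.
With repressor SovB bound, *dovV* is not transcribed.
So DovV is not produced.
Sorbose is absent, so HolS is inactive.
With no repressor bound, *wexD* is transcribed.
So WexD is produced and active.
With repressor WexD bound, *bexV* is not transcribed.
→ *bexV* is OFF in B.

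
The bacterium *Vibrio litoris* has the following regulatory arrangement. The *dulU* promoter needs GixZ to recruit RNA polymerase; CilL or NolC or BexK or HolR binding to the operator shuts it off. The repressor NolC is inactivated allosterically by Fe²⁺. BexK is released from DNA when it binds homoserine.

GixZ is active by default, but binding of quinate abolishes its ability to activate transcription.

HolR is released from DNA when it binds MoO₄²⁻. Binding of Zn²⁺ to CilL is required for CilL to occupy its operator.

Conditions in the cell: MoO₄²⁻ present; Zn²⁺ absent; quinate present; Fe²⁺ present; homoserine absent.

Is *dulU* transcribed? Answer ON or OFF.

Zn²⁺ is absent, so CilL is inactive.
Fe²⁺ is present, so NolC is inactive.
Homoserine is absent, so BexK is active.
Quinate is present, so GixZ is inactive.
MoO₄²⁻ is present, so HolR is inactive.
With repressor BexK bound, *dulU* is not transcribed.

OFF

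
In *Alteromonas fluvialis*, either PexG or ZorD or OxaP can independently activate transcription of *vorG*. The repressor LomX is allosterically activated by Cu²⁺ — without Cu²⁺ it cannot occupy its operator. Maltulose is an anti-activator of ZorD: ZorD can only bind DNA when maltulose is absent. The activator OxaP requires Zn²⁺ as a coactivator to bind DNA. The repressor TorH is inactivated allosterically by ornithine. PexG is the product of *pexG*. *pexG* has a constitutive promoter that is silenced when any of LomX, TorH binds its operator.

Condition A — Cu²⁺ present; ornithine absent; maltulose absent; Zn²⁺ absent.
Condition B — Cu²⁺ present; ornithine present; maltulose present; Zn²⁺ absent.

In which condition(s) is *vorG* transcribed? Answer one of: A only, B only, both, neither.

A only

Condition A:
Cu²⁺ is present, so LomX is active.
Ornithine is absent, so TorH is active.
With repressor LomX bound, *pexG* is not transcribed.
So PexG is not produced.
Maltulose is absent, so ZorD is active.
Zn²⁺ is absent, so OxaP is inactive.
Activator ZorD is present, so *vorG* is transcribed.
→ *vorG* is ON in A.
Condition B:
Cu²⁺ is present, so LomX is active.
Ornithine is present, so TorH is inactive.
With repressor LomX bound, *pexG* is not transcribed.
So PexG is not produced.
Maltulose is present, so ZorD is inactive.
Zn²⁺ is absent, so OxaP is inactive.
No activator is available at the *vorG* promoter, so *vorG* is not transcribed.
→ *vorG* is OFF in B.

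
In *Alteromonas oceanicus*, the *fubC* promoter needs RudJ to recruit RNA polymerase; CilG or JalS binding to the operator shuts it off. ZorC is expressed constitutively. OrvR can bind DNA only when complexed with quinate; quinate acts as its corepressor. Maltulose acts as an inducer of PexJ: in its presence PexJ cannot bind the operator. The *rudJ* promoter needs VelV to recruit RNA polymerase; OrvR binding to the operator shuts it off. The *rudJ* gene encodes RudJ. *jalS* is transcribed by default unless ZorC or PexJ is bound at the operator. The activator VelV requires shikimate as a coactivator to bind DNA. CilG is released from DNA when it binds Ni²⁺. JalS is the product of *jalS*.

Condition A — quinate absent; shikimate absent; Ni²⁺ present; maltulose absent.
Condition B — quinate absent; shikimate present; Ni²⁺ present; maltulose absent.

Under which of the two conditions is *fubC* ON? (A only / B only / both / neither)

Condition A:
Quinate is absent, so OrvR is inactive.
Shikimate is absent, so VelV is inactive.
Required activator VelV is absent, so *rudJ* is not transcribed.
So RudJ is not produced.
Ni²⁺ is present, so CilG is inactive.
ZorC is produced constitutively and is active.
Maltulose is absent, so PexJ is active.
With repressor ZorC bound, *jalS* is not transcribed.
So JalS is not produced.
Required activator RudJ is absent, so *fubC* is not transcribed.
→ *fubC* is OFF in A.
Condition B:
Quinate is absent, so OrvR is inactive.
Shikimate is present, so VelV is active.
No repressor is bound and VelV is active, so *rudJ* is transcribed.
So RudJ is produced and active.
Ni²⁺ is present, so CilG is inactive.
ZorC is produced constitutively and is active.
Maltulose is absent, so PexJ is active.
With repressor ZorC bound, *jalS* is not transcribed.
So JalS is not produced.
No repressor is bound and RudJ is active, so *fubC* is transcribed.
→ *fubC* is ON in B.

B only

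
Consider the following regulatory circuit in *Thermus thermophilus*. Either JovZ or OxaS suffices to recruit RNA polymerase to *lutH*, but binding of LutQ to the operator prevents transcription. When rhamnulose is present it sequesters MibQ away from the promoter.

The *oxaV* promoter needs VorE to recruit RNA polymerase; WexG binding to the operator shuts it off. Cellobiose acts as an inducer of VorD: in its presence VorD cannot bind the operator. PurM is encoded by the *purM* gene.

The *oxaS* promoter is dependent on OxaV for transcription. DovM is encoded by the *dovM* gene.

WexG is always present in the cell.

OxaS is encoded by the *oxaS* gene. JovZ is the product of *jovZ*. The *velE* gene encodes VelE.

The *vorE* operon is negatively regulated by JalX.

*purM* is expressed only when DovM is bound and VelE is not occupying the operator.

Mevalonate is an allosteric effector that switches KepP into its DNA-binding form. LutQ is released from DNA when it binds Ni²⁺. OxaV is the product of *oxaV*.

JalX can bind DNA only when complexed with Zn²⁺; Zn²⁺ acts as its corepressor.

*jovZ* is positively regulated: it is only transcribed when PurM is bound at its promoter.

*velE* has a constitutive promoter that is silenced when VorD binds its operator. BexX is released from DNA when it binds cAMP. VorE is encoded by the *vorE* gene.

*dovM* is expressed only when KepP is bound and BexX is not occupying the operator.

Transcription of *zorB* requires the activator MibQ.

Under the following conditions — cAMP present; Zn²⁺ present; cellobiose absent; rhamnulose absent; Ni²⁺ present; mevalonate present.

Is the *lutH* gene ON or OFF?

ON

Ni²⁺ is present, so LutQ is inactive.
Mevalonate is present, so KepP is active.
cAMP is present, so BexX is inactive.
No repressor is bound and KepP is active, so *dovM* is transcribed.
So DovM is produced and active.
Cellobiose is absent, so VorD is active.
With repressor VorD bound, *velE* is not transcribed.
So VelE is not produced.
No repressor is bound and DovM is active, so *purM* is transcribed.
So PurM is produced and active.
No repressor is bound and PurM is active, so *jovZ* is transcribed.
So JovZ is produced and active.
WexG is produced constitutively and is active.
Zn²⁺ is present, so JalX is active.
With repressor JalX bound, *vorE* is not transcribed.
So VorE is not produced.
With repressor WexG bound, *oxaV* is not transcribed.
So OxaV is not produced.
Required activator OxaV is absent, so *oxaS* is not transcribed.
So OxaS is not produced.
Activator JovZ is present, so *lutH* is transcribed.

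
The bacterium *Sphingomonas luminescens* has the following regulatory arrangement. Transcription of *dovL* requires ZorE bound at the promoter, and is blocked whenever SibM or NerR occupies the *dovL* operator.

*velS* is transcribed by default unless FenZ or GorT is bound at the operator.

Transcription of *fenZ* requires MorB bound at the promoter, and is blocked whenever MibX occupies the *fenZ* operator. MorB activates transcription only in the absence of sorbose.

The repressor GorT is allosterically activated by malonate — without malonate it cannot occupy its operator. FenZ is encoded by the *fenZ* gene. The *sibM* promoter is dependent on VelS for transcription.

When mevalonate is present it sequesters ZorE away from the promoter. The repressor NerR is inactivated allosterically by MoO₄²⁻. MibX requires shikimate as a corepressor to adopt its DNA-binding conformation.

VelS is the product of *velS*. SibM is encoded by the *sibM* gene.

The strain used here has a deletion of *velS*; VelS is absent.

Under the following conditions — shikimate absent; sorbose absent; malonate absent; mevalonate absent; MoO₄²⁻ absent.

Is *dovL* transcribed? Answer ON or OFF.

OFF

Mevalonate is absent, so ZorE is active.
VelS is non-functional in this strain, so it has no effect.
Required activator VelS is absent, so *sibM* is not transcribed.
So SibM is not produced.
MoO₄²⁻ is absent, so NerR is active.
With repressor NerR bound, *dovL* is not transcribed.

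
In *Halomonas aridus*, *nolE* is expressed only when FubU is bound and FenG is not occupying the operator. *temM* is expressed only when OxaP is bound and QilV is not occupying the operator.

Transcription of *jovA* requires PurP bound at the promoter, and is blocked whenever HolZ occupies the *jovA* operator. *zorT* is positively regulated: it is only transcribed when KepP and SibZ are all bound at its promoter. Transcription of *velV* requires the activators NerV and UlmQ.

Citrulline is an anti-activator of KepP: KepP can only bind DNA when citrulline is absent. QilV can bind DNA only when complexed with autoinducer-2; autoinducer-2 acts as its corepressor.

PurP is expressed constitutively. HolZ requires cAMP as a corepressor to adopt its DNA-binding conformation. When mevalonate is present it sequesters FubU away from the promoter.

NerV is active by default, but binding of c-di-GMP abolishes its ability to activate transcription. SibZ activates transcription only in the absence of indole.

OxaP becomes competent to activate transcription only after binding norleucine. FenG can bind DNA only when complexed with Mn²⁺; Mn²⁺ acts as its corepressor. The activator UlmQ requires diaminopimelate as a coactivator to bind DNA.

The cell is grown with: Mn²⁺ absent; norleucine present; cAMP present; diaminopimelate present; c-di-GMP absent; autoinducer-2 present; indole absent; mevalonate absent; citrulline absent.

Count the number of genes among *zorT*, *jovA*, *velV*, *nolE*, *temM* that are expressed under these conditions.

3

Citrulline is absent, so KepP is active.
Indole is absent, so SibZ is active.
No repressor is bound and KepP and SibZ are active, so *zorT* is transcribed.
→ *zorT* is ON.
cAMP is present, so HolZ is active.
PurP is produced constitutively and is active.
With repressor HolZ bound, *jovA* is not transcribed.
→ *jovA* is OFF.
c-di-GMP is absent, so NerV is active.
Diaminopimelate is present, so UlmQ is active.
No repressor is bound and NerV and UlmQ are active, so *velV* is transcribed.
→ *velV* is ON.
Mn²⁺ is absent, so FenG is inactive.
Mevalonate is absent, so FubU is active.
No repressor is bound and FubU is active, so *nolE* is transcribed.
→ *nolE* is ON.
Norleucine is present, so OxaP is active.
Autoinducer-2 is present, so QilV is active.
With repressor QilV bound, *temM* is not transcribed.
→ *temM* is OFF.
3 of the 5 genes are transcribed.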